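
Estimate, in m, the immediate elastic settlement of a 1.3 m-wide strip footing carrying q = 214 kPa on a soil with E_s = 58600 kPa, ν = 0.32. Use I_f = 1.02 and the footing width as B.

S_e ≈ 0.00435 m

Immediate (elastic) settlement: S_e = q·B·(1−ν²)/E_s · I_f.
S_e = 214 × 1.3 × (1 − 0.32²) / 58600 × 1.02
    = 214 × 1.3 × 0.8976 / 58600 × 1.02
    = 0.004347 m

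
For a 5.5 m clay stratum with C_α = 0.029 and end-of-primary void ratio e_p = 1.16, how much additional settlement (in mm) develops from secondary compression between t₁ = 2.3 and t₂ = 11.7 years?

Secondary compression: S_s = C_α·H/(1+e_p)·log₁₀(t₂/t₁)
S_s = 0.029×5.5/(1+1.16)×log₁₀(11.7/2.3)
    = 0.07384 × 0.7065 = 0.05217 m

S_s ≈ 52.2 mm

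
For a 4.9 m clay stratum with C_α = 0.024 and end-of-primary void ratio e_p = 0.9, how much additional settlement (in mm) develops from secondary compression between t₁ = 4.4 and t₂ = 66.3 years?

S_s ≈ 72.9 mm

Secondary compression: S_s = C_α·H/(1+e_p)·log₁₀(t₂/t₁)
S_s = 0.024×4.9/(1+0.9)×log₁₀(66.3/4.4)
    = 0.06189 × 1.178 = 0.07292 m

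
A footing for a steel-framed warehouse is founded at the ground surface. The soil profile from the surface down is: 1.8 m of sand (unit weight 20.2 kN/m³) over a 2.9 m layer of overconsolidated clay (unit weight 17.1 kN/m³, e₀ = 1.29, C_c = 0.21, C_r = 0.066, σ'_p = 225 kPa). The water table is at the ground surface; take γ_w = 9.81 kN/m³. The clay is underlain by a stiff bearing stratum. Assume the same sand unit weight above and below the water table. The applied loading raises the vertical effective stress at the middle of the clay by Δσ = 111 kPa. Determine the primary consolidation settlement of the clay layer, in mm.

Mid-depth of clay below the ground surface: z = 1.8 + 2.9/2 = 3.25 m.
Total vertical stress at mid-clay: σ_v = 20.2×1.8 + 17.1×1.45 = 61.155 kPa.
Pore pressure: u = 9.81×(3.25 − 0) = 31.883 kPa.
Initial effective stress: σ'_0 = σ_v − u = 61.155 − 31.883 = 29.272 kPa.
Final effective stress: σ'_f = 29.272 + 111 = 140.27 kPa.
σ'_f = 140.27 ≤ σ'_p = 225 kPa, so the clay remains overconsolidated and only the recompression index applies:
S_c = C_r·H/(1+e₀)·log₁₀(σ'_f/σ'_0) = 0.066×2.9/2.29×log₁₀(140.27/29.272)
    = 0.083582 × 0.68051 = 0.05688 m

S_c ≈ 56.9 mm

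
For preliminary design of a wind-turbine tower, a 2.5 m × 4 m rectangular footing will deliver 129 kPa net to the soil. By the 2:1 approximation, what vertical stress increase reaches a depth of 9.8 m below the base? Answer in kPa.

By the 2:1 method the load spreads at 1 horizontal : 2 vertical, so at depth z the loaded area has grown by z in each plan dimension:
Δσ = qBL/((B+z)(L+z)) = 129×2.5×4/((2.5+9.8)(4+9.8)) = 7.5999 kPa

Δσ_z ≈ 7.6 kPa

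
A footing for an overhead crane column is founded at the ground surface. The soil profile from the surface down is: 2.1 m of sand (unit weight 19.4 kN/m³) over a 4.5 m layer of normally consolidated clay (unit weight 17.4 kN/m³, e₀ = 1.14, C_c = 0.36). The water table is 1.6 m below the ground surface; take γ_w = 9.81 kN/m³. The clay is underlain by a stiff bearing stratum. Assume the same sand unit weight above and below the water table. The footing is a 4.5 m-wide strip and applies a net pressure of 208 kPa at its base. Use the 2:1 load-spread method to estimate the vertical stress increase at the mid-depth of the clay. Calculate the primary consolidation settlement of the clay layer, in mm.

S_c ≈ 361 mm

Mid-depth of clay below the ground surface: z = 2.1 + 4.5/2 = 4.35 m.
Total vertical stress at mid-clay: σ_v = 19.4×2.1 + 17.4×2.25 = 79.89 kPa.
Pore pressure: u = 9.81×(4.35 − 1.6) = 26.978 kPa.
Initial effective stress: σ'_0 = σ_v − u = 79.89 − 26.978 = 52.912 kPa.
Stress increase at mid-clay by the 2:1 spreading method:
Δσ = qB/(B+z) = 208×4.5/(4.5+4.35) = 105.76 kPa
Final effective stress: σ'_f = σ'_0 + Δσ = 52.912 + 105.76 = 158.67 kPa.
Normally consolidated clay, so the full stress increment lies on the virgin compression line:
S_c = C_c·H/(1+e₀)·log₁₀(σ'_f/σ'_0) = 0.36×4.5/(1+1.14)×log₁₀(158.67/52.912)
    = 0.75701 × 0.47694 = 0.361 m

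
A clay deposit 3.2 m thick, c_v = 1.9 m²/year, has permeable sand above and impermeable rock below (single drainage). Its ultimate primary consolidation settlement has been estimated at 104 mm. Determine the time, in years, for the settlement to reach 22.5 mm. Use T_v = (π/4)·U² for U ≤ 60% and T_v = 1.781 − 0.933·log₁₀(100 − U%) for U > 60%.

t ≈ 0.198 years

Drainage path length: H_d = H = 3.2 m (single drainage).
U = S(t)/S_ult = 22.5/104 = 0.2163.
U ≤ 60%: T_v = (π/4)·U² = (π/4)×0.21635² = 0.036761.
t = T_v·H_d²/c_v = 0.036761×3.2²/1.9 = 0.1981 years.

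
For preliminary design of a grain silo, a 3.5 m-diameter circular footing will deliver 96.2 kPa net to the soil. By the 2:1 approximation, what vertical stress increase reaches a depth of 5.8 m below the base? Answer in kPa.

Δσ_z ≈ 13.6 kPa

By the 2:1 method the load spreads at 1 horizontal : 2 vertical, so at depth z the loaded area has grown by z in each plan dimension:
Δσ ≈ qD²/(D+z)² = 96.2×3.5²/(3.5+5.8)² = 13.625 kPa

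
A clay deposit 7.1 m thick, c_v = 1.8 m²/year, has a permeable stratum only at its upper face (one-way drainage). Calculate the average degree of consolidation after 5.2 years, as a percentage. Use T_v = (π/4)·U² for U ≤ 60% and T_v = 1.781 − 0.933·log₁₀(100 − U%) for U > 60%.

U ≈ 48.6 %

Drainage path length: H_d = H = 7.1 m (single drainage).
T_v = c_v·t/H_d² = 1.8×5.2/7.1² = 0.18568.
T_v = 0.18568 corresponds to the U ≤ 60% branch:
U = √(4T_v/π) = 0.4862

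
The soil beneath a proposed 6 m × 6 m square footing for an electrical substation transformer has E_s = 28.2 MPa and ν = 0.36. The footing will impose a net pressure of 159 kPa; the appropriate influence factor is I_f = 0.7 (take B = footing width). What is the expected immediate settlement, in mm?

S_e ≈ 20.6 mm

Immediate (elastic) settlement: S_e = q·B·(1−ν²)/E_s · I_f.
E_s = 28.2 MPa = 28200 kPa.
S_e = 159 × 6 × (1 − 0.36²) / 28200 × 0.7
    = 159 × 6 × 0.8704 / 28200 × 0.7
    = 0.02061 m = 20.61 mm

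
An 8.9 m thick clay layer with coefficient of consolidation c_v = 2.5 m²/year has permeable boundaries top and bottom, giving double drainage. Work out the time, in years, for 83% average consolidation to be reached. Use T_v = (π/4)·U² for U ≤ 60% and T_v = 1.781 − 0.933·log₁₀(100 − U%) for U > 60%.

t ≈ 5.01 years

Drainage path length: H_d = H/2 = 4.45 m (double drainage).
U > 60%: T_v = 1.781 − 0.933·log₁₀(100 − 83) = 0.63299.
t = T_v·H_d²/c_v = 0.63299×4.45²/2.5 = 5.014 years.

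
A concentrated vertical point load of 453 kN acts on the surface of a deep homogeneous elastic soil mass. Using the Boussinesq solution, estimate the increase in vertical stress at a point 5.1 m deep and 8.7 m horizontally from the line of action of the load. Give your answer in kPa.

Δσ_z ≈ 0.275 kPa

Boussinesq vertical stress below a point load on an elastic half-space:
Δσ_z = 3P/(2πz²) · [1 + (r/z)²]^(−5/2)
r/z = 8.7/5.1 = 1.7059; [1+(r/z)²]^(−5/2) = 0.033079.
Δσ_z = 3×453/(2π×5.1²) × 0.033079 = 8.3157 × 0.033079 = 0.2751 kPa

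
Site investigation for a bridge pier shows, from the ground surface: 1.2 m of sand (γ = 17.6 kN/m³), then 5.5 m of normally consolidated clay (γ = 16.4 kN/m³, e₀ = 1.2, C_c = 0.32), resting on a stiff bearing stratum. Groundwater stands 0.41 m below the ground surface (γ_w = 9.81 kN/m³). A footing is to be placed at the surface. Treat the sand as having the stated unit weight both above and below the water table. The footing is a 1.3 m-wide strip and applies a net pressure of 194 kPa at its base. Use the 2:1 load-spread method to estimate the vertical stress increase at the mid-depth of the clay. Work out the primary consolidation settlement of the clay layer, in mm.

S_c ≈ 322 mm

Mid-depth of clay below the ground surface: z = 1.2 + 5.5/2 = 3.95 m.
Total vertical stress at mid-clay: σ_v = 17.6×1.2 + 16.4×2.75 = 66.22 kPa.
Pore pressure: u = 9.81×(3.95 − 0.41) = 34.727 kPa.
Initial effective stress: σ'_0 = σ_v − u = 66.22 − 34.727 = 31.493 kPa.
Stress increase at mid-clay by the 2:1 spreading method:
Δσ = qB/(B+z) = 194×1.3/(1.3+3.95) = 48.038 kPa
Final effective stress: σ'_f = σ'_0 + Δσ = 31.493 + 48.038 = 79.531 kPa.
Normally consolidated clay, so the full stress increment lies on the virgin compression line:
S_c = C_c·H/(1+e₀)·log₁₀(σ'_f/σ'_0) = 0.32×5.5/(1+1.2)×log₁₀(79.531/31.493)
    = 0.8 × 0.40232 = 0.3219 m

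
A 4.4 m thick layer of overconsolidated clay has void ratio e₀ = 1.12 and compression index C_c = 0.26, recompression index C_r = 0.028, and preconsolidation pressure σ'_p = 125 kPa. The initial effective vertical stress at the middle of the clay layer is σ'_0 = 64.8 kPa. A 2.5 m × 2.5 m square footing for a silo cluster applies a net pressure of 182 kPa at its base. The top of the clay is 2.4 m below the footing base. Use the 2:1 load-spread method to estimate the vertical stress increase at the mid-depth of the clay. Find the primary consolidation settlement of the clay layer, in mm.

S_c ≈ 7.54 mm

Mid-depth of clay below the footing base: z = 2.4 + 4.4/2 = 4.6 m.
Stress increase at mid-clay by the 2:1 spreading method:
Δσ = qBL/((B+z)(L+z)) = 182×2.5×2.5/((2.5+4.6)(2.5+4.6)) = 22.565 kPa
Final effective stress: σ'_f = 64.8 + 22.565 = 87.365 kPa.
σ'_f = 87.365 ≤ σ'_p = 125 kPa, so the clay remains overconsolidated and only the recompression index applies:
S_c = C_r·H/(1+e₀)·log₁₀(σ'_f/σ'_0) = 0.028×4.4/2.12×log₁₀(87.365/64.8)
    = 0.058114 × 0.12976 = 0.007541 m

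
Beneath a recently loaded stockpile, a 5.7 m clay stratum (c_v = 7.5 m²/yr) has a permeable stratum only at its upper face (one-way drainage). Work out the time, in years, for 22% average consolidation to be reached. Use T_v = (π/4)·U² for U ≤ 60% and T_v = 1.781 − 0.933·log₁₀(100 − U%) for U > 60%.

t ≈ 0.165 years

Drainage path length: H_d = H = 5.7 m (single drainage).
U ≤ 60%: T_v = (π/4)·U² = (π/4)×0.22² = 0.038013.
t = T_v·H_d²/c_v = 0.038013×5.7²/7.5 = 0.1647 years.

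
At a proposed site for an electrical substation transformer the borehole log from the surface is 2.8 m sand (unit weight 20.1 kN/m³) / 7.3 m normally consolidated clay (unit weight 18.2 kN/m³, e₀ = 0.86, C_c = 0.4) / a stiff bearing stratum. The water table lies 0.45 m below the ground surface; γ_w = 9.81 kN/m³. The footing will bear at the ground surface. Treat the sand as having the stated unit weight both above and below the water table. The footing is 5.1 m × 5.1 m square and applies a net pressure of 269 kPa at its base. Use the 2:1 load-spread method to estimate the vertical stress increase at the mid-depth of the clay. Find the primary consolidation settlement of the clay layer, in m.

Mid-depth of clay below the ground surface: z = 2.8 + 7.3/2 = 6.45 m.
Total vertical stress at mid-clay: σ_v = 20.1×2.8 + 18.2×3.65 = 122.71 kPa.
Pore pressure: u = 9.81×(6.45 − 0.45) = 58.86 kPa.
Initial effective stress: σ'_0 = σ_v − u = 122.71 − 58.86 = 63.85 kPa.
Stress increase at mid-clay by the 2:1 spreading method:
Δσ = qBL/((B+z)(L+z)) = 269×5.1×5.1/((5.1+6.45)(5.1+6.45)) = 52.448 kPa
Final effective stress: σ'_f = σ'_0 + Δσ = 63.85 + 52.448 = 116.3 kPa.
Normally consolidated clay, so the full stress increment lies on the virgin compression line:
S_c = C_c·H/(1+e₀)·log₁₀(σ'_f/σ'_0) = 0.4×7.3/(1+0.86)×log₁₀(116.3/63.85)
    = 1.5699 × 0.26042 = 0.4088 m

S_c ≈ 0.409 m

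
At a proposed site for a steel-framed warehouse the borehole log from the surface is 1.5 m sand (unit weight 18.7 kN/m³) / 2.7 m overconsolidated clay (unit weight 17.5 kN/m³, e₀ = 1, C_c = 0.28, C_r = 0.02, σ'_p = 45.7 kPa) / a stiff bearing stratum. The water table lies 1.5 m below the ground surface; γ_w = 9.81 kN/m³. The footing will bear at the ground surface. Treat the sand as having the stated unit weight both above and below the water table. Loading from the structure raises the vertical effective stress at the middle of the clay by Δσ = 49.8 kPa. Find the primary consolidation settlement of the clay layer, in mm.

Mid-depth of clay below the ground surface: z = 1.5 + 2.7/2 = 2.85 m.
Total vertical stress at mid-clay: σ_v = 18.7×1.5 + 17.5×1.35 = 51.675 kPa.
Pore pressure: u = 9.81×(2.85 − 1.5) = 13.244 kPa.
Initial effective stress: σ'_0 = σ_v − u = 51.675 − 13.244 = 38.431 kPa.
Final effective stress: σ'_f = 38.431 + 49.8 = 88.231 kPa.
σ'_f = 88.231 > σ'_p = 45.7 kPa, so the stress path crosses the preconsolidation pressure — recompression up to σ'_p, then virgin compression beyond:
S_c = H/(1+e₀)·[C_r·log₁₀(σ'_p/σ'_0) + C_c·log₁₀(σ'_f/σ'_p)]
    = 2.7/2 × [0.02×log₁₀(45.7/38.431) + 0.28×log₁₀(88.231/45.7)]
    = 1.35 × [0.0015047 + 0.079997] = 0.11 m

S_c ≈ 110 mm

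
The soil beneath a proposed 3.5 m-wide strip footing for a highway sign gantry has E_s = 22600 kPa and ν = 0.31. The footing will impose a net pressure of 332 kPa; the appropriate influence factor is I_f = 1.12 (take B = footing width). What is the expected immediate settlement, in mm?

S_e ≈ 52.1 mm

Immediate (elastic) settlement: S_e = q·B·(1−ν²)/E_s · I_f.
S_e = 332 × 3.5 × (1 − 0.31²) / 22600 × 1.12
    = 332 × 3.5 × 0.9039 / 22600 × 1.12
    = 0.05205 m = 52.05 mm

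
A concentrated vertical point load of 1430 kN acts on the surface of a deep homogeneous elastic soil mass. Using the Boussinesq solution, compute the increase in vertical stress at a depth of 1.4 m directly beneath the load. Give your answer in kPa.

Boussinesq vertical stress below a point load on an elastic half-space:
Δσ_z = 3P/(2πz²) · [1 + (r/z)²]^(−5/2)
r/z = 0/1.4 = 0; [1+(r/z)²]^(−5/2) = 1.
Δσ_z = 3×1430/(2π×1.4²) × 1 = 348.35 × 1 = 348.4 kPa

Δσ_z ≈ 348 kPa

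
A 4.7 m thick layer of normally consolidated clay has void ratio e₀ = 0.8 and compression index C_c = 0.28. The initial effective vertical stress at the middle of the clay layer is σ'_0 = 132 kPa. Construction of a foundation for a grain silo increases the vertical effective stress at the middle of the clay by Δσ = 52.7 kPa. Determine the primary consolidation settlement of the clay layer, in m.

S_c ≈ 0.107 m

Final effective stress: σ'_f = σ'_0 + Δσ = 132 + 52.7 = 184.7 kPa.
Normally consolidated clay, so the full stress increment lies on the virgin compression line:
S_c = C_c·H/(1+e₀)·log₁₀(σ'_f/σ'_0) = 0.28×4.7/(1+0.8)×log₁₀(184.7/132)
    = 0.73111 × 0.14589 = 0.1067 m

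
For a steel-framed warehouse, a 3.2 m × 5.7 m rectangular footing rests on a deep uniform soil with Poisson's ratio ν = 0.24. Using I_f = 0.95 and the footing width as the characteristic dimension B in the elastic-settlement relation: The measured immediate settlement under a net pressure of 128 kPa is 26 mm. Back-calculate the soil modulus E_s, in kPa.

S_e = q·B·(1−ν²)/E_s · I_f  ⇒  E_s = q·B·(1−ν²)·I_f / S_e.
E_s = 128 × 3.2 × 0.9424 × 0.95 / 0.026 = 14100 kPa

E_s ≈ 14100 kPa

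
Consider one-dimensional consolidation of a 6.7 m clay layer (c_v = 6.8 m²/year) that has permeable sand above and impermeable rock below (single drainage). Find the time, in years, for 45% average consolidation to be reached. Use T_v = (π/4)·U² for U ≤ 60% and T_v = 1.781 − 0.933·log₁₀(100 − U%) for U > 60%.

Drainage path length: H_d = H = 6.7 m (single drainage).
U ≤ 60%: T_v = (π/4)·U² = (π/4)×0.45² = 0.15904.
t = T_v·H_d²/c_v = 0.15904×6.7²/6.8 = 1.05 years.

t ≈ 1.05 years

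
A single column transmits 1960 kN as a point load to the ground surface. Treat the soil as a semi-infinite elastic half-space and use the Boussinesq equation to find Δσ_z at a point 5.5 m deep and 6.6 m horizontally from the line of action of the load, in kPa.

Boussinesq vertical stress below a point load on an elastic half-space:
Δσ_z = 3P/(2πz²) · [1 + (r/z)²]^(−5/2)
r/z = 6.6/5.5 = 1.2; [1+(r/z)²]^(−5/2) = 0.10753.
Δσ_z = 3×1960/(2π×5.5²) × 0.10753 = 30.937 × 0.10753 = 3.327 kPa

Δσ_z ≈ 3.33 kPa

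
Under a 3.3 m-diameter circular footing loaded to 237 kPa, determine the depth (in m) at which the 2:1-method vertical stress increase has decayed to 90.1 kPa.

2:1 spreading — at depth z the loaded area has grown by z in each plan dimension:
qD²/(D+z)² = Δσ_z ⇒ z = D(√(q/Δσ_z) − 1) = 3.3×(√(237/90.1) − 1) = 2.052 m

z ≈ 2.05 m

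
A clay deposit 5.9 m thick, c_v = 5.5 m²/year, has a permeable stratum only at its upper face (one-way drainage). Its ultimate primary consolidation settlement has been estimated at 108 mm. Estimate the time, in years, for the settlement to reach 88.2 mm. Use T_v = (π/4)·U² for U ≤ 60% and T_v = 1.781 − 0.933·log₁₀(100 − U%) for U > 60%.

t ≈ 3.81 years

Drainage path length: H_d = H = 5.9 m (single drainage).
U = S(t)/S_ult = 88.2/108 = 0.8167.
U > 60%: T_v = 1.781 − 0.933·log₁₀(100 − 81.667) = 0.6024.
t = T_v·H_d²/c_v = 0.6024×5.9²/5.5 = 3.813 years.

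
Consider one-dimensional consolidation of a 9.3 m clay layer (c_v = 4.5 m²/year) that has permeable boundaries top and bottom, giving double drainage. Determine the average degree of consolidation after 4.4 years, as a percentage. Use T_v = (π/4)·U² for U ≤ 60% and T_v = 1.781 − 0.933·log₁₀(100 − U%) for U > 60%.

Drainage path length: H_d = H/2 = 4.65 m (double drainage).
T_v = c_v·t/H_d² = 4.5×4.4/4.65² = 0.91571.
T_v = 0.91571 corresponds to the U > 60% branch:
U = 1 − 10^((1.781 − T_v)/0.933)/100 = 0.9154

U ≈ 91.5 %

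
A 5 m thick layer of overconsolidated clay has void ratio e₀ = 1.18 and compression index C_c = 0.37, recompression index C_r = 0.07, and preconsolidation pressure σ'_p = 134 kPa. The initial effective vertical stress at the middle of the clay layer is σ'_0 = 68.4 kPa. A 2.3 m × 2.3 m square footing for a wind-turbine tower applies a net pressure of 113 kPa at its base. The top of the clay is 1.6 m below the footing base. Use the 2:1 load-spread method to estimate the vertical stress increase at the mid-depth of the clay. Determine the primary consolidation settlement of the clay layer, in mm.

Mid-depth of clay below the footing base: z = 1.6 + 5/2 = 4.1 m.
Stress increase at mid-clay by the 2:1 spreading method:
Δσ = qBL/((B+z)(L+z)) = 113×2.3×2.3/((2.3+4.1)(2.3+4.1)) = 14.594 kPa
Final effective stress: σ'_f = 68.4 + 14.594 = 82.994 kPa.
σ'_f = 82.994 ≤ σ'_p = 134 kPa, so the clay remains overconsolidated and only the recompression index applies:
S_c = C_r·H/(1+e₀)·log₁₀(σ'_f/σ'_0) = 0.07×5/2.18×log₁₀(82.994/68.4)
    = 0.16055 × 0.083991 = 0.01348 m

S_c ≈ 13.5 mm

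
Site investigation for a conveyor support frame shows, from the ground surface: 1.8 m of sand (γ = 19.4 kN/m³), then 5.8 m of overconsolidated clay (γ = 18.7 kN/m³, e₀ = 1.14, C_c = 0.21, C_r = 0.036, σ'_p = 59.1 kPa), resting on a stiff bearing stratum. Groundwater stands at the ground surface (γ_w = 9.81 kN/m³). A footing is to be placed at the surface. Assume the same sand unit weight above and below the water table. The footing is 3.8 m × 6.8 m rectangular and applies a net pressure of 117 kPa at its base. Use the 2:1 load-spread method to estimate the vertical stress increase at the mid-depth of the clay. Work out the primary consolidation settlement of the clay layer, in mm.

Mid-depth of clay below the ground surface: z = 1.8 + 5.8/2 = 4.7 m.
Total vertical stress at mid-clay: σ_v = 19.4×1.8 + 18.7×2.9 = 89.15 kPa.
Pore pressure: u = 9.81×(4.7 − 0) = 46.107 kPa.
Initial effective stress: σ'_0 = σ_v − u = 89.15 − 46.107 = 43.043 kPa.
Stress increase at mid-clay by the 2:1 spreading method:
Δσ = qBL/((B+z)(L+z)) = 117×3.8×6.8/((3.8+4.7)(6.8+4.7)) = 30.929 kPa
Final effective stress: σ'_f = 43.043 + 30.929 = 73.972 kPa.
σ'_f = 73.972 > σ'_p = 59.1 kPa, so the stress path crosses the preconsolidation pressure — recompression up to σ'_p, then virgin compression beyond:
S_c = H/(1+e₀)·[C_r·log₁₀(σ'_p/σ'_0) + C_c·log₁₀(σ'_f/σ'_p)]
    = 5.8/2.14 × [0.036×log₁₀(59.1/43.043) + 0.21×log₁₀(73.972/59.1)]
    = 2.7103 × [0.0049567 + 0.020471] = 0.06892 m

S_c ≈ 68.9 mm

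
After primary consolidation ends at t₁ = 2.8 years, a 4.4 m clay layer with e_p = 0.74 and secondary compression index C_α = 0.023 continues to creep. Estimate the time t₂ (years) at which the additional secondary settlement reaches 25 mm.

S_s = C_α·H/(1+e_p)·log₁₀(t₂/t₁) ⇒ log₁₀(t₂/t₁) = S_s·(1+e_p)/(C_α·H).
log₁₀(t₂/t₁) = 0.025 × (1+0.74) / (0.023×4.4) = 0.4298
t₂ = t₁ × 10^0.4298 = 2.8 × 2.691 = 7.534 years

t₂ ≈ 7.53 years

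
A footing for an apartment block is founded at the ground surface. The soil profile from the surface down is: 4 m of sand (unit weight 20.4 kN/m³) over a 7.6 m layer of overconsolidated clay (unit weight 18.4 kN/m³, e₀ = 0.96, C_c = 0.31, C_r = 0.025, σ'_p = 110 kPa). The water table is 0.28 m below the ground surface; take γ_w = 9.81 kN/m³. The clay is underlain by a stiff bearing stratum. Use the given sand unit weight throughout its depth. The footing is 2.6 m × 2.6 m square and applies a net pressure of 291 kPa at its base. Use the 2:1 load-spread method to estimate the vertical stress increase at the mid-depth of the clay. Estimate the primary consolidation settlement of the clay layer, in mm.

Mid-depth of clay below the ground surface: z = 4 + 7.6/2 = 7.8 m.
Total vertical stress at mid-clay: σ_v = 20.4×4 + 18.4×3.8 = 151.52 kPa.
Pore pressure: u = 9.81×(7.8 − 0.28) = 73.771 kPa.
Initial effective stress: σ'_0 = σ_v − u = 151.52 − 73.771 = 77.749 kPa.
Stress increase at mid-clay by the 2:1 spreading method:
Δσ = qBL/((B+z)(L+z)) = 291×2.6×2.6/((2.6+7.8)(2.6+7.8)) = 18.188 kPa
Final effective stress: σ'_f = 77.749 + 18.188 = 95.937 kPa.
σ'_f = 95.937 ≤ σ'_p = 110 kPa, so the clay remains overconsolidated and only the recompression index applies:
S_c = C_r·H/(1+e₀)·log₁₀(σ'_f/σ'_0) = 0.025×7.6/1.96×log₁₀(95.937/77.749)
    = 0.09694 × 0.091291 = 0.00885 m

S_c ≈ 8.85 mm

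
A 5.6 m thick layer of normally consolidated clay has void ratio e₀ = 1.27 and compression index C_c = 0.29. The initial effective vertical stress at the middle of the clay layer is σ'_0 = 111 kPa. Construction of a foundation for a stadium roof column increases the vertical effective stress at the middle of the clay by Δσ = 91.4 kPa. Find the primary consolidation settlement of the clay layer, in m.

S_c ≈ 0.187 m

Final effective stress: σ'_f = σ'_0 + Δσ = 111 + 91.4 = 202.4 kPa.
Normally consolidated clay, so the full stress increment lies on the virgin compression line:
S_c = C_c·H/(1+e₀)·log₁₀(σ'_f/σ'_0) = 0.29×5.6/(1+1.27)×log₁₀(202.4/111)
    = 0.71542 × 0.26089 = 0.1866 m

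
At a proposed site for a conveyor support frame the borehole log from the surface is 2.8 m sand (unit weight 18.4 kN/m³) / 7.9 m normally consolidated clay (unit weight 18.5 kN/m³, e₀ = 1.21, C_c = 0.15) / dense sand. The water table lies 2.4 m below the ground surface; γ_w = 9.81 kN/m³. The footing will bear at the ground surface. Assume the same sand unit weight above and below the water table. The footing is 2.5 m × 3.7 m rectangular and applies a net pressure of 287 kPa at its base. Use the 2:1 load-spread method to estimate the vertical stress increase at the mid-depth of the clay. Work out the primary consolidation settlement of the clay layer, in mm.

Mid-depth of clay below the ground surface: z = 2.8 + 7.9/2 = 6.75 m.
Total vertical stress at mid-clay: σ_v = 18.4×2.8 + 18.5×3.95 = 124.59 kPa.
Pore pressure: u = 9.81×(6.75 − 2.4) = 42.673 kPa.
Initial effective stress: σ'_0 = σ_v − u = 124.59 − 42.673 = 81.917 kPa.
Stress increase at mid-clay by the 2:1 spreading method:
Δσ = qBL/((B+z)(L+z)) = 287×2.5×3.7/((2.5+6.75)(3.7+6.75)) = 27.464 kPa
Final effective stress: σ'_f = σ'_0 + Δσ = 81.917 + 27.464 = 109.38 kPa.
Normally consolidated clay, so the full stress increment lies on the virgin compression line:
S_c = C_c·H/(1+e₀)·log₁₀(σ'_f/σ'_0) = 0.15×7.9/(1+1.21)×log₁₀(109.38/81.917)
    = 0.5362 × 0.12556 = 0.06733 m

S_c ≈ 67.3 mm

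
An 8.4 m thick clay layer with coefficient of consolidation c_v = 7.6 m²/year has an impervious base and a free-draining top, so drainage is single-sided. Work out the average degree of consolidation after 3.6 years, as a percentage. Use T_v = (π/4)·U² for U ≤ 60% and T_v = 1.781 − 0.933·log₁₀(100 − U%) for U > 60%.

U ≈ 68.9 %

Drainage path length: H_d = H = 8.4 m (single drainage).
T_v = c_v·t/H_d² = 7.6×3.6/8.4² = 0.38776.
T_v = 0.38776 corresponds to the U > 60% branch:
U = 1 − 10^((1.781 − T_v)/0.933)/100 = 0.6886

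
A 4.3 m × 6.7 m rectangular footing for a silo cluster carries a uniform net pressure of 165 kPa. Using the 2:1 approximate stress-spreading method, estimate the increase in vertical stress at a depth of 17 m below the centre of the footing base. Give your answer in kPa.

By the 2:1 method the load spreads at 1 horizontal : 2 vertical, so at depth z the loaded area has grown by z in each plan dimension:
Δσ = qBL/((B+z)(L+z)) = 165×4.3×6.7/((4.3+17)(6.7+17)) = 9.4167 kPa

Δσ_z ≈ 9.42 kPa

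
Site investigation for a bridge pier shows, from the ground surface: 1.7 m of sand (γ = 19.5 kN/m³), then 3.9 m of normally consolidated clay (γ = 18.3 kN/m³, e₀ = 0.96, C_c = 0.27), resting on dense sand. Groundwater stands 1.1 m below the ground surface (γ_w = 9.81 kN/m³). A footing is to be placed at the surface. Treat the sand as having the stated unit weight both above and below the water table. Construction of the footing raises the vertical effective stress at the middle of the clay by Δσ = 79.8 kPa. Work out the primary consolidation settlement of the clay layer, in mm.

S_c ≈ 242 mm

Mid-depth of clay below the ground surface: z = 1.7 + 3.9/2 = 3.65 m.
Total vertical stress at mid-clay: σ_v = 19.5×1.7 + 18.3×1.95 = 68.835 kPa.
Pore pressure: u = 9.81×(3.65 − 1.1) = 25.015 kPa.
Initial effective stress: σ'_0 = σ_v − u = 68.835 − 25.015 = 43.82 kPa.
Final effective stress: σ'_f = σ'_0 + Δσ = 43.82 + 79.8 = 123.62 kPa.
Normally consolidated clay, so the full stress increment lies on the virgin compression line:
S_c = C_c·H/(1+e₀)·log₁₀(σ'_f/σ'_0) = 0.27×3.9/(1+0.96)×log₁₀(123.62/43.82)
    = 0.53724 × 0.45042 = 0.242 m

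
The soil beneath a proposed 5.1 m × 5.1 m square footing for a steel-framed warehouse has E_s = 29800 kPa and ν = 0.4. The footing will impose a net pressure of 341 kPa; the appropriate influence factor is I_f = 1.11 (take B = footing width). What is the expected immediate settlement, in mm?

S_e ≈ 54.4 mm

Immediate (elastic) settlement: S_e = q·B·(1−ν²)/E_s · I_f.
S_e = 341 × 5.1 × (1 − 0.4²) / 29800 × 1.11
    = 341 × 5.1 × 0.84 / 29800 × 1.11
    = 0.05441 m = 54.41 mm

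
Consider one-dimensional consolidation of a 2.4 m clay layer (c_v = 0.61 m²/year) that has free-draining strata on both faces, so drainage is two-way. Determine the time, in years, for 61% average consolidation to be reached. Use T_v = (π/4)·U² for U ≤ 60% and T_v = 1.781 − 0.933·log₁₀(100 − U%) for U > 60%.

t ≈ 0.7 years

Drainage path length: H_d = H/2 = 1.2 m (double drainage).
U > 60%: T_v = 1.781 − 0.933·log₁₀(100 − 61) = 0.29654.
t = T_v·H_d²/c_v = 0.29654×1.2²/0.61 = 0.7 years.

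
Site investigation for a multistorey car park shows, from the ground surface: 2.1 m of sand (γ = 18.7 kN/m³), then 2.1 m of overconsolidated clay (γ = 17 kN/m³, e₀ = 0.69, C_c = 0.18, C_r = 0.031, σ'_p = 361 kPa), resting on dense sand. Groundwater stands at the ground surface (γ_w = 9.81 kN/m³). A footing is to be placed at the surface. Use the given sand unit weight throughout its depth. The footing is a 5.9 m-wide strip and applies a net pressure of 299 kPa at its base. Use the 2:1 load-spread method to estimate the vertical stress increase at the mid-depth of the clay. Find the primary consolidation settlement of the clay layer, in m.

S_c ≈ 0.0357 m

Mid-depth of clay below the ground surface: z = 2.1 + 2.1/2 = 3.15 m.
Total vertical stress at mid-clay: σ_v = 18.7×2.1 + 17×1.05 = 57.12 kPa.
Pore pressure: u = 9.81×(3.15 − 0) = 30.902 kPa.
Initial effective stress: σ'_0 = σ_v − u = 57.12 − 30.902 = 26.218 kPa.
Stress increase at mid-clay by the 2:1 spreading method:
Δσ = qB/(B+z) = 299×5.9/(5.9+3.15) = 194.93 kPa
Final effective stress: σ'_f = 26.218 + 194.93 = 221.15 kPa.
σ'_f = 221.15 ≤ σ'_p = 361 kPa, so the clay remains overconsolidated and only the recompression index applies:
S_c = C_r·H/(1+e₀)·log₁₀(σ'_f/σ'_0) = 0.031×2.1/1.69×log₁₀(221.15/26.218)
    = 0.038521 × 0.92609 = 0.03567 m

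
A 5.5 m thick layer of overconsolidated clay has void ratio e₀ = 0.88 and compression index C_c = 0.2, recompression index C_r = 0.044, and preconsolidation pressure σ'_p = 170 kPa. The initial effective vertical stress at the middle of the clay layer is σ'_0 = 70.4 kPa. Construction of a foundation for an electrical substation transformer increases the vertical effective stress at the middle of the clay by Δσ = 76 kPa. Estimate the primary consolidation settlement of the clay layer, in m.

S_c ≈ 0.0409 m

Final effective stress: σ'_f = 70.4 + 76 = 146.4 kPa.
σ'_f = 146.4 ≤ σ'_p = 170 kPa, so the clay remains overconsolidated and only the recompression index applies:
S_c = C_r·H/(1+e₀)·log₁₀(σ'_f/σ'_0) = 0.044×5.5/1.88×log₁₀(146.4/70.4)
    = 0.12872 × 0.31797 = 0.04093 m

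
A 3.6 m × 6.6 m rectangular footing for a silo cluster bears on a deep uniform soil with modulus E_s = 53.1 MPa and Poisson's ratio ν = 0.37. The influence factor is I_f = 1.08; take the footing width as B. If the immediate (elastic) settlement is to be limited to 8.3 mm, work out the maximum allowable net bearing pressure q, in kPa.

q ≈ 131 kPa

E_s = 53.1 MPa = 53100 kPa.
S_e = q·B·(1−ν²)/E_s · I_f  ⇒  q = S_e·E_s / (B·(1−ν²)·I_f).
q = 0.0083 × 53100 / (3.6 × 0.8631 × 1.08) = 131.3 kPa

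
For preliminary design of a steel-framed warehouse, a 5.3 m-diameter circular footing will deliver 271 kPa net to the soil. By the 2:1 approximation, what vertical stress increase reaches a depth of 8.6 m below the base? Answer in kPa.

By the 2:1 method the load spreads at 1 horizontal : 2 vertical, so at depth z the loaded area has grown by z in each plan dimension:
Δσ ≈ qD²/(D+z)² = 271×5.3²/(5.3+8.6)² = 39.4 kPa

Δσ_z ≈ 39.4 kPa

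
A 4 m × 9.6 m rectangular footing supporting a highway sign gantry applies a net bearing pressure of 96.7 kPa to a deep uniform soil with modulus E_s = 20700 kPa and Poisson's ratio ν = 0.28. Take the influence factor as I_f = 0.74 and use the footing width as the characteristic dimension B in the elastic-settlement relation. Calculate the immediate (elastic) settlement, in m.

S_e ≈ 0.0127 m

Immediate (elastic) settlement: S_e = q·B·(1−ν²)/E_s · I_f.
S_e = 96.7 × 4 × (1 − 0.28²) / 20700 × 0.74
    = 96.7 × 4 × 0.9216 / 20700 × 0.74
    = 0.01274 m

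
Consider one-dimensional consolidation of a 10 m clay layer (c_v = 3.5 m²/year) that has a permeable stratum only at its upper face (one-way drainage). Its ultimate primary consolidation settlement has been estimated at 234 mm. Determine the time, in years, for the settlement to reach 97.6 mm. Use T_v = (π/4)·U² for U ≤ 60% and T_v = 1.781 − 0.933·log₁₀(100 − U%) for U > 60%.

Drainage path length: H_d = H = 10 m (single drainage).
U = S(t)/S_ult = 97.6/234 = 0.4171.
U ≤ 60%: T_v = (π/4)·U² = (π/4)×0.41709² = 0.13663.
t = T_v·H_d²/c_v = 0.13663×10²/3.5 = 3.904 years.

t ≈ 3.9 years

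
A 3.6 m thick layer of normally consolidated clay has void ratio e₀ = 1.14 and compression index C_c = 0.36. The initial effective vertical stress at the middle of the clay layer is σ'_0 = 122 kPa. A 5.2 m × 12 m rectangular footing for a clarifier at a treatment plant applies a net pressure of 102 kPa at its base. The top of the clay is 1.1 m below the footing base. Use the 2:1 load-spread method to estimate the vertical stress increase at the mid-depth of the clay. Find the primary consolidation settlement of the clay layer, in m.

S_c ≈ 0.0945 m

Mid-depth of clay below the footing base: z = 1.1 + 3.6/2 = 2.9 m.
Stress increase at mid-clay by the 2:1 spreading method:
Δσ = qBL/((B+z)(L+z)) = 102×5.2×12/((5.2+2.9)(12+2.9)) = 52.737 kPa
Final effective stress: σ'_f = σ'_0 + Δσ = 122 + 52.737 = 174.74 kPa.
Normally consolidated clay, so the full stress increment lies on the virgin compression line:
S_c = C_c·H/(1+e₀)·log₁₀(σ'_f/σ'_0) = 0.36×3.6/(1+1.14)×log₁₀(174.74/122)
    = 0.60561 × 0.15603 = 0.09449 m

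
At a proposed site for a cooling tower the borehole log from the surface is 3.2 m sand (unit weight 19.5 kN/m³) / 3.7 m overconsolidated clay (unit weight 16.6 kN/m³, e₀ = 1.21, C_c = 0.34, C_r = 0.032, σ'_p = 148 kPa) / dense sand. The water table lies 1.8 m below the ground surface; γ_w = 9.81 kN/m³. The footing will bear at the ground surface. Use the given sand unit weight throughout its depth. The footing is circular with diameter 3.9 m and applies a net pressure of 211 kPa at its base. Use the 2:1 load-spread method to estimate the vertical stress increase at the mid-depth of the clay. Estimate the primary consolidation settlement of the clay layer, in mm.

Mid-depth of clay below the ground surface: z = 3.2 + 3.7/2 = 5.05 m.
Total vertical stress at mid-clay: σ_v = 19.5×3.2 + 16.6×1.85 = 93.11 kPa.
Pore pressure: u = 9.81×(5.05 − 1.8) = 31.883 kPa.
Initial effective stress: σ'_0 = σ_v − u = 93.11 − 31.883 = 61.227 kPa.
Stress increase at mid-clay by the 2:1 spreading method:
Δσ ≈ qD²/(D+z)² = 211×3.9²/(3.9+5.05)² = 40.065 kPa
Final effective stress: σ'_f = 61.227 + 40.065 = 101.29 kPa.
σ'_f = 101.29 ≤ σ'_p = 148 kPa, so the clay remains overconsolidated and only the recompression index applies:
S_c = C_r·H/(1+e₀)·log₁₀(σ'_f/σ'_0) = 0.032×3.7/2.21×log₁₀(101.29/61.227)
    = 0.053574 × 0.21862 = 0.01171 m

S_c ≈ 11.7 mm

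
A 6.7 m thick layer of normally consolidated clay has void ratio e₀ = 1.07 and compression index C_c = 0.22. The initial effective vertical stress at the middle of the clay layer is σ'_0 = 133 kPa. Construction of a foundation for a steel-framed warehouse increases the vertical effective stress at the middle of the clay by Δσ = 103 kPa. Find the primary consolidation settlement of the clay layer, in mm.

Final effective stress: σ'_f = σ'_0 + Δσ = 133 + 103 = 236 kPa.
Normally consolidated clay, so the full stress increment lies on the virgin compression line:
S_c = C_c·H/(1+e₀)·log₁₀(σ'_f/σ'_0) = 0.22×6.7/(1+1.07)×log₁₀(236/133)
    = 0.71208 × 0.24906 = 0.1774 m

S_c ≈ 177 mm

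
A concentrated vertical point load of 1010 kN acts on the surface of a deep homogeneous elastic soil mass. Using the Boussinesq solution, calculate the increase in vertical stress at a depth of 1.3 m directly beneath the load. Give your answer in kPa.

Δσ_z ≈ 285 kPa

Boussinesq vertical stress below a point load on an elastic half-space:
Δσ_z = 3P/(2πz²) · [1 + (r/z)²]^(−5/2)
r/z = 0/1.3 = 0; [1+(r/z)²]^(−5/2) = 1.
Δσ_z = 3×1010/(2π×1.3²) × 1 = 285.35 × 1 = 285.4 kPa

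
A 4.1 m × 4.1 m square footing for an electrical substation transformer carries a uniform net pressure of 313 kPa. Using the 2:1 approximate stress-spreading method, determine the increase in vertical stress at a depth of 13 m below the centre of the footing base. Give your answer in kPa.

By the 2:1 method the load spreads at 1 horizontal : 2 vertical, so at depth z the loaded area has grown by z in each plan dimension:
Δσ = qBL/((B+z)(L+z)) = 313×4.1×4.1/((4.1+13)(4.1+13)) = 17.994 kPa

Δσ_z ≈ 18 kPa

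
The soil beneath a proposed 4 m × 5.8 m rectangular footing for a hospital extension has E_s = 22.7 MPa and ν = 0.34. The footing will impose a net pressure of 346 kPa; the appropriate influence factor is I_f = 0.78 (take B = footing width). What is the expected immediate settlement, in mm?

S_e ≈ 42.1 mm

Immediate (elastic) settlement: S_e = q·B·(1−ν²)/E_s · I_f.
E_s = 22.7 MPa = 22700 kPa.
S_e = 346 × 4 × (1 − 0.34²) / 22700 × 0.78
    = 346 × 4 × 0.8844 / 22700 × 0.78
    = 0.04206 m = 42.06 mm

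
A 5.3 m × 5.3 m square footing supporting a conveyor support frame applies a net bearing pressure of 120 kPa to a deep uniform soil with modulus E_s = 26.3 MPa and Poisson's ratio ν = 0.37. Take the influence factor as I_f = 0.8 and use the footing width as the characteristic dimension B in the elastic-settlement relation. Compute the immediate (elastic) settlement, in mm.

Immediate (elastic) settlement: S_e = q·B·(1−ν²)/E_s · I_f.
E_s = 26.3 MPa = 26300 kPa.
S_e = 120 × 5.3 × (1 − 0.37²) / 26300 × 0.8
    = 120 × 5.3 × 0.8631 / 26300 × 0.8
    = 0.0167 m = 16.7 mm

S_e ≈ 16.7 mm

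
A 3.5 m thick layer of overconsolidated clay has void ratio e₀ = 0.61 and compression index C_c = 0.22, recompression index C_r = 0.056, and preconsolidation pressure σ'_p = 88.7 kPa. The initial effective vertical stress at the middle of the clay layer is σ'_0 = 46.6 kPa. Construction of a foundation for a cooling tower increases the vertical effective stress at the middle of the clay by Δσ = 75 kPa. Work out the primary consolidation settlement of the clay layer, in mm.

S_c ≈ 99.6 mm

Final effective stress: σ'_f = 46.6 + 75 = 121.6 kPa.
σ'_f = 121.6 > σ'_p = 88.7 kPa, so the stress path crosses the preconsolidation pressure — recompression up to σ'_p, then virgin compression beyond:
S_c = H/(1+e₀)·[C_r·log₁₀(σ'_p/σ'_0) + C_c·log₁₀(σ'_f/σ'_p)]
    = 3.5/1.61 × [0.056×log₁₀(88.7/46.6) + 0.22×log₁₀(121.6/88.7)]
    = 2.1739 × [0.015654 + 0.030142] = 0.09956 m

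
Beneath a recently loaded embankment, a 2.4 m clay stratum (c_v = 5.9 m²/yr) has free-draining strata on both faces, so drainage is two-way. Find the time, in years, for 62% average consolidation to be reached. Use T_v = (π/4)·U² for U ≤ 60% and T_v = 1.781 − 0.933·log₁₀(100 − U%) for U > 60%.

t ≈ 0.0749 years

Drainage path length: H_d = H/2 = 1.2 m (double drainage).
U > 60%: T_v = 1.781 − 0.933·log₁₀(100 − 62) = 0.30706.
t = T_v·H_d²/c_v = 0.30706×1.2²/5.9 = 0.07494 years.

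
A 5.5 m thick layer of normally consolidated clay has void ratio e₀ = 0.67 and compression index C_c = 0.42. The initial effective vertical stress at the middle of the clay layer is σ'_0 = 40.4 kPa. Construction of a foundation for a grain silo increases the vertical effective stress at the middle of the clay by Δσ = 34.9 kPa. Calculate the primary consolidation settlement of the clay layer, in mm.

S_c ≈ 374 mm

Final effective stress: σ'_f = σ'_0 + Δσ = 40.4 + 34.9 = 75.3 kPa.
Normally consolidated clay, so the full stress increment lies on the virgin compression line:
S_c = C_c·H/(1+e₀)·log₁₀(σ'_f/σ'_0) = 0.42×5.5/(1+0.67)×log₁₀(75.3/40.4)
    = 1.3832 × 0.27041 = 0.374 m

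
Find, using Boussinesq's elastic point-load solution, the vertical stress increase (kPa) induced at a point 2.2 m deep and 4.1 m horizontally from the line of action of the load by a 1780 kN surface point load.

Δσ_z ≈ 4.15 kPa

Boussinesq vertical stress below a point load on an elastic half-space:
Δσ_z = 3P/(2πz²) · [1 + (r/z)²]^(−5/2)
r/z = 4.1/2.2 = 1.8636; [1+(r/z)²]^(−5/2) = 0.02363.
Δσ_z = 3×1780/(2π×2.2²) × 0.02363 = 175.6 × 0.02363 = 4.149 kPa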